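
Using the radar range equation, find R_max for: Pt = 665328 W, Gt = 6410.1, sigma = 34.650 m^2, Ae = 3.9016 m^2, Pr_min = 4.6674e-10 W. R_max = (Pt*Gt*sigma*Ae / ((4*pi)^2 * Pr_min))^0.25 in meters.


R^4 = 665328*6410.1*34.650*3.9016 / ((4*pi)^2 * 4.6674e-10) = 7.822613e+18
R_max = 7.822613e+18^0.25 = 52886 m

52886 m


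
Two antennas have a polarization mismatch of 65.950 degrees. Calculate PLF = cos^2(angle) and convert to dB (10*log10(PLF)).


PLF_linear = cos^2(65.950 deg) = 0.1660837
PLF_dB = 10 * log10(0.1660837) = -7.797 dB

-7.797 dB


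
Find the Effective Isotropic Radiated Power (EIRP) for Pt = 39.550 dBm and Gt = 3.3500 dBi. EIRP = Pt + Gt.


EIRP = Pt + Gt = 39.550 + 3.3500 = 42.90 dBm

42.90 dBm


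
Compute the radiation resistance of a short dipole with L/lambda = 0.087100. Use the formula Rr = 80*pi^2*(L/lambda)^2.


Rr = 80 * pi^2 * (0.087100)^2 = 80 * 9.869604 * 7.586410e-03 = 5.990 ohm

5.990 ohm


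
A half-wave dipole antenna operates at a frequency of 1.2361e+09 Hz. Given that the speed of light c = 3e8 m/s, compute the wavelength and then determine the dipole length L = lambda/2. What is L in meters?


lambda = c / f = 3.0000e+08 / 1.2361e+09 = 0.2426988 m
L = lambda / 2 = 0.2426988 / 2 = 0.1213 m

0.1213 m


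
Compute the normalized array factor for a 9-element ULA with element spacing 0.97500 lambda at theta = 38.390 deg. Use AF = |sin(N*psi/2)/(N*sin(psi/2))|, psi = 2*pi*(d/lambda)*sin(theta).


psi = 2*pi*0.97500*sin(38.390 deg) = 3.804379 rad
AF = |sin(9*3.804379/2) / (9*sin(3.804379/2))| = 0.1160

0.1160


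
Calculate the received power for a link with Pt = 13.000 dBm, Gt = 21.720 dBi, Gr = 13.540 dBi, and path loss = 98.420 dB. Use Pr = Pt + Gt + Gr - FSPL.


Pr = 13.000 + 21.720 + 13.540 - 98.420 = -50.16 dBm

-50.16 dBm


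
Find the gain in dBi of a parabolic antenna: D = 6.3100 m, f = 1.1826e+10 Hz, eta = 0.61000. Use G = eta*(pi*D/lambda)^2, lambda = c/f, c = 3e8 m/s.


lambda = c / f = 3.0000e+08 / 1.1826e+10 = 0.02536783 m
G_linear = 0.61000 * (pi * 6.3100 / 0.02536783)^2 = 372496.0
G_dBi = 10 * log10(372496.0) = 55.71 dBi

55.71 dBi


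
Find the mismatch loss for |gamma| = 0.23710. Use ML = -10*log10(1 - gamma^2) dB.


ML = -10 * log10(1 - 0.23710^2) = -10 * log10(0.94378359) = 0.2513 dB

0.2513 dB


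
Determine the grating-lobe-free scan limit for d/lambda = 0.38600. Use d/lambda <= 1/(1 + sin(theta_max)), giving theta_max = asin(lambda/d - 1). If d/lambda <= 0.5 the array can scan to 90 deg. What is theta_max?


lambda/d - 1 = 1/0.38600 - 1 = 1.590674 >= 1
d/lambda <= 0.5, so the array can scan to endfire without grating lobes: theta_max = 90 deg

90 deg


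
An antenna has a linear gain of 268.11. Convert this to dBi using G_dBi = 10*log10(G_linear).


G_dBi = 10 * log10(268.11) = 24.28 dBi

24.28 dBi


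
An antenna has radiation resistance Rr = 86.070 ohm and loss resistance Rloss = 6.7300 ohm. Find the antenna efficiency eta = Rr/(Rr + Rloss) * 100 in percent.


eta = 86.070 / (86.070 + 6.7300) * 100 = 92.75%

92.75%


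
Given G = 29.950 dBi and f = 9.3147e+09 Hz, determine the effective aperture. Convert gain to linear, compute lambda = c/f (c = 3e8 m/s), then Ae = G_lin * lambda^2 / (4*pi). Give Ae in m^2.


lambda = c / f = 3.0000e+08 / 9.3147e+09 = 0.03220716 m
G_linear = 10^(29.950/10) = 988.5531
Ae = G_linear * lambda^2 / (4*pi) = 988.5531 * 0.03220716^2 / (4*pi) = 0.08160 m^2

0.08160 m^2


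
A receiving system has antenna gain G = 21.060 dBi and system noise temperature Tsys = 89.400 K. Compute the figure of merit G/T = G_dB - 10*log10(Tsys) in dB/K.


G/T = 21.060 - 10*log10(89.400) = 21.060 - 19.51338 = 1.547 dB/K

1.547 dB/K


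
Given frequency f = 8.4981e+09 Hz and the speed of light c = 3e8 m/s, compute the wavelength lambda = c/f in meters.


lambda = c / f = 3.0000e+08 / 8.4981e+09 = 0.03530 m

0.03530 m


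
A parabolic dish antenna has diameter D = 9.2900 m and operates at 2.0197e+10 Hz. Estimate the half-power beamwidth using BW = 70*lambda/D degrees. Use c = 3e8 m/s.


lambda = c / f = 3.0000e+08 / 2.0197e+10 = 0.01485369 m
BW = 70 * 0.01485369 / 9.2900 = 0.1119 deg

0.1119 deg


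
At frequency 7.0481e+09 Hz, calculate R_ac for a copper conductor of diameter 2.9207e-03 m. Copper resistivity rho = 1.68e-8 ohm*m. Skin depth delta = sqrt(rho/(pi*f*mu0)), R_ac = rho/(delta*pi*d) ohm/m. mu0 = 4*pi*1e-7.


delta = sqrt(1.68e-8 / (pi * 7.0481e+09 * 4*pi*1e-7)) = 7.770317e-07 m
R_ac = 1.68e-8 / (7.770317e-07 * pi * 2.9207e-03) = 2.356 ohm/m

2.356 ohm/m


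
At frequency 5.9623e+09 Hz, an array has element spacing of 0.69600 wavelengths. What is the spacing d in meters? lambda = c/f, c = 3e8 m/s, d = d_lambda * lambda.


lambda = c / f = 3.0000e+08 / 5.9623e+09 = 0.05031615 m
d = 0.69600 * 0.05031615 = 0.03502 m

0.03502 m


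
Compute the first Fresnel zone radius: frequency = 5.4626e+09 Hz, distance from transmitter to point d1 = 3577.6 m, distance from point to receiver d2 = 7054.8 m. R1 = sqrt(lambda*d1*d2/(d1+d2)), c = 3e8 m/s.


lambda = c / f = 3.0000e+08 / 5.4626e+09 = 0.05491890 m
R1 = sqrt(0.05491890 * 3577.6 * 7054.8 / (3577.6 + 7054.8)) = 11.42 m

11.42 m


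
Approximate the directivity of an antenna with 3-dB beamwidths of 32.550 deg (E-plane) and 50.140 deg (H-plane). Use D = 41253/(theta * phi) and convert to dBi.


D_linear = 41253 / (32.550 * 50.140) = 25.27669
D_dBi = 10 * log10(25.27669) = 14.03 dBi

14.03 dBi


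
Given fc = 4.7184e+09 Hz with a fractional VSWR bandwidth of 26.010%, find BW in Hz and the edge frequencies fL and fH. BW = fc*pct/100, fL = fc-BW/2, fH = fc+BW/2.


BW = 4.7184e+09 * 26.010/100 = 1.227256e+09 Hz
fL = 4.7184e+09 - 1.227256e+09/2 = 4.105e+09 Hz
fH = 4.7184e+09 + 1.227256e+09/2 = 5.332e+09 Hz

BW=1.227e+09 Hz, fL=4.105e+09 Hz, fH=5.332e+09 Hz


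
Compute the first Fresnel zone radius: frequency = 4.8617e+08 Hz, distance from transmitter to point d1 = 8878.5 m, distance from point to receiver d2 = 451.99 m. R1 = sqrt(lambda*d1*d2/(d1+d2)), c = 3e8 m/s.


lambda = c / f = 3.0000e+08 / 4.8617e+08 = 0.6170681 m
R1 = sqrt(0.6170681 * 8878.5 * 451.99 / (8878.5 + 451.99)) = 16.29 m

16.29 m


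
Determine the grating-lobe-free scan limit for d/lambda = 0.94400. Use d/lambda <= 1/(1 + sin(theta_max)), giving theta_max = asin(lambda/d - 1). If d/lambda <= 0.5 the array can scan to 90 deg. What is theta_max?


lambda/d - 1 = 1/0.94400 - 1 = 0.05932203
theta_max = asin(0.05932203) = 3.401 deg

3.401 deg


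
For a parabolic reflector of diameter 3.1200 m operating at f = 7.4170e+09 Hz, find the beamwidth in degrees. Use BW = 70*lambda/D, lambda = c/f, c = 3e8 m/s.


lambda = c / f = 3.0000e+08 / 7.4170e+09 = 0.04044762 m
BW = 70 * 0.04044762 / 3.1200 = 0.9075 deg

0.9075 deg


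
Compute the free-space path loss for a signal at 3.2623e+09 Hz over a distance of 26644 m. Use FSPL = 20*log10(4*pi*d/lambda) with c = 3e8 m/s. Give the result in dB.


lambda = c / f = 3.0000e+08 / 3.2623e+09 = 0.09195966 m
FSPL = 20 * log10(4*pi*26644/0.09195966) = 131.2 dB

131.2 dB


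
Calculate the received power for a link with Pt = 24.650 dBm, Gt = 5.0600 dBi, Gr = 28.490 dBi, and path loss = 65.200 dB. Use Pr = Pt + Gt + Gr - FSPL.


Pr = 24.650 + 5.0600 + 28.490 - 65.200 = -7.00 dBm

-7.00 dBm


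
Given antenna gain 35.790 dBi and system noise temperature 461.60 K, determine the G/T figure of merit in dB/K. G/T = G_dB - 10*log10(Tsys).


G/T = 35.790 - 10*log10(461.60) = 35.790 - 26.64266 = 9.147 dB/K

9.147 dB/K


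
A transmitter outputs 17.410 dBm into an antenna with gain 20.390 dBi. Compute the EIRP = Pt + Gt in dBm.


EIRP = Pt + Gt = 17.410 + 20.390 = 37.80 dBm

37.80 dBm


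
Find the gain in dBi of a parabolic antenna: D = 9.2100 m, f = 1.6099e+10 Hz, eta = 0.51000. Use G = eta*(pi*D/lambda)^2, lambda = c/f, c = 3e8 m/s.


lambda = c / f = 3.0000e+08 / 1.6099e+10 = 0.01863470 m
G_linear = 0.51000 * (pi * 9.2100 / 0.01863470)^2 = 1.229545e+06
G_dBi = 10 * log10(1.229545e+06) = 60.90 dBi

60.90 dBi


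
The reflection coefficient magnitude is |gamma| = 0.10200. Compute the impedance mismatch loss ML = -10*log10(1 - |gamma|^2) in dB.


ML = -10 * log10(1 - 0.10200^2) = -10 * log10(0.989596) = 0.04542 dB

0.04542 dB


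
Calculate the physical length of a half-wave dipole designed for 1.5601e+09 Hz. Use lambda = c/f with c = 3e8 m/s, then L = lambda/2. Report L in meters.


lambda = c / f = 3.0000e+08 / 1.5601e+09 = 0.1922954 m
L = lambda / 2 = 0.1922954 / 2 = 0.09615 m

0.09615 m


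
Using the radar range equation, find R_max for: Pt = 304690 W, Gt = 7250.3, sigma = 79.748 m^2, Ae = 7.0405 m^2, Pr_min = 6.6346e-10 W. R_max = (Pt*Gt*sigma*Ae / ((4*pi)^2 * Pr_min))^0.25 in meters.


R^4 = 304690*7250.3*79.748*7.0405 / ((4*pi)^2 * 6.6346e-10) = 1.183867e+19
R_max = 1.183867e+19^0.25 = 58658 m

58658 m


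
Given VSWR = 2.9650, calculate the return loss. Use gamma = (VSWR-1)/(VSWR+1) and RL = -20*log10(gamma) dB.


gamma = (2.9650 - 1) / (2.9650 + 1) = 0.4955864
RL = -20 * log10(0.4955864) = 6.098 dB

6.098 dB


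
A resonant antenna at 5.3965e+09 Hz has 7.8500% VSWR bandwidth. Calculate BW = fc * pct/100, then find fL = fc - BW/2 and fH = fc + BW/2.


BW = 5.3965e+09 * 7.8500/100 = 4.236252e+08 Hz
fL = 5.3965e+09 - 4.236252e+08/2 = 5.185e+09 Hz
fH = 5.3965e+09 + 4.236252e+08/2 = 5.608e+09 Hz

BW=4.236e+08 Hz, fL=5.185e+09 Hz, fH=5.608e+09 Hz


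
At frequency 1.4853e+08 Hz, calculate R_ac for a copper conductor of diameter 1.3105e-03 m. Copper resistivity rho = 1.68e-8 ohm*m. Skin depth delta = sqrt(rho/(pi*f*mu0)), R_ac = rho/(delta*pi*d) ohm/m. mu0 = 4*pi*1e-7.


delta = sqrt(1.68e-8 / (pi * 1.4853e+08 * 4*pi*1e-7)) = 5.352636e-06 m
R_ac = 1.68e-8 / (5.352636e-06 * pi * 1.3105e-03) = 0.7624 ohm/m

0.7624 ohm/m


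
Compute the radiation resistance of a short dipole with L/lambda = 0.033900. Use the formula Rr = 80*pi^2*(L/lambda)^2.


Rr = 80 * pi^2 * (0.033900)^2 = 80 * 9.869604 * 1.149210e-03 = 0.9074 ohm

0.9074 ohm


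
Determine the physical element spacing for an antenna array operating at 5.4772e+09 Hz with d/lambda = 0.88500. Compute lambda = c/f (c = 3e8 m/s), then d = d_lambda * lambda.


lambda = c / f = 3.0000e+08 / 5.4772e+09 = 0.05477251 m
d = 0.88500 * 0.05477251 = 0.04847 m

0.04847 m


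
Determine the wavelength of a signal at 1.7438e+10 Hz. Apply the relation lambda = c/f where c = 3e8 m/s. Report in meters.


lambda = c / f = 3.0000e+08 / 1.7438e+10 = 0.01720 m

0.01720 m


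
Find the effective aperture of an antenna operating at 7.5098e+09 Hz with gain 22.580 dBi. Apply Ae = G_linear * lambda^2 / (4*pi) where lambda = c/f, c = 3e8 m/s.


lambda = c / f = 3.0000e+08 / 7.5098e+09 = 0.03994780 m
G_linear = 10^(22.580/10) = 181.1340
Ae = G_linear * lambda^2 / (4*pi) = 181.1340 * 0.03994780^2 / (4*pi) = 0.02300 m^2

0.02300 m^2


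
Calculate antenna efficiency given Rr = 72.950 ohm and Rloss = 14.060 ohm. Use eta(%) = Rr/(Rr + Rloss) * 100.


eta = 72.950 / (72.950 + 14.060) * 100 = 83.84%

83.84%


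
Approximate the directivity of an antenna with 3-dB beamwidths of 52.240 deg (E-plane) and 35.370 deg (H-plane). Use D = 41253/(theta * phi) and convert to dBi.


D_linear = 41253 / (52.240 * 35.370) = 22.32633
D_dBi = 10 * log10(22.32633) = 13.49 dBi

13.49 dBi


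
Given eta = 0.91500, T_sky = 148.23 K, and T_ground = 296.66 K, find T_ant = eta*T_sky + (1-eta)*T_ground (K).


T_ant = 0.91500 * 148.23 + (1 - 0.91500) * 296.66 = 160.8 K

160.8 K


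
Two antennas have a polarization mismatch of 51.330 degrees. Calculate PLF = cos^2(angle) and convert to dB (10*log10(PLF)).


PLF_linear = cos^2(51.330 deg) = 0.3904175
PLF_dB = 10 * log10(0.3904175) = -4.085 dB

-4.085 dB


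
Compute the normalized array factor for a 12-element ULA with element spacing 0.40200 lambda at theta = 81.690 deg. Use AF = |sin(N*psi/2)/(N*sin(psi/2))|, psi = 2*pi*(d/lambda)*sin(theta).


psi = 2*pi*0.40200*sin(81.690 deg) = 2.499321 rad
AF = |sin(12*2.499321/2) / (12*sin(2.499321/2))| = 0.05738

0.05738


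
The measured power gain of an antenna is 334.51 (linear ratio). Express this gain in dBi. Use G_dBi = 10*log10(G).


G_dBi = 10 * log10(334.51) = 25.24 dBi

25.24 dBi


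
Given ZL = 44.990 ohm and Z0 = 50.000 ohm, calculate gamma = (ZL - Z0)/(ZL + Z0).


gamma = (44.990 - 50.000) / (44.990 + 50.000) = -0.05274

-0.05274


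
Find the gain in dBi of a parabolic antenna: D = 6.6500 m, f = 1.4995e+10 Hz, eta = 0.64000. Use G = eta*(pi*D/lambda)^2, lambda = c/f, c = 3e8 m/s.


lambda = c / f = 3.0000e+08 / 1.4995e+10 = 0.02000667 m
G_linear = 0.64000 * (pi * 6.6500 / 0.02000667)^2 = 697868.2
G_dBi = 10 * log10(697868.2) = 58.44 dBi

58.44 dBi


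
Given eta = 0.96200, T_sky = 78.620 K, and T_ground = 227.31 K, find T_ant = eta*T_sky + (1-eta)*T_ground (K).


T_ant = 0.96200 * 78.620 + (1 - 0.96200) * 227.31 = 84.27 K

84.27 K


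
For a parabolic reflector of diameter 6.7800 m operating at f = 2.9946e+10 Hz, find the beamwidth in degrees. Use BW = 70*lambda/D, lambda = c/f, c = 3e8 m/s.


lambda = c / f = 3.0000e+08 / 2.9946e+10 = 0.01001803 m
BW = 70 * 0.01001803 / 6.7800 = 0.1034 deg

0.1034 deg


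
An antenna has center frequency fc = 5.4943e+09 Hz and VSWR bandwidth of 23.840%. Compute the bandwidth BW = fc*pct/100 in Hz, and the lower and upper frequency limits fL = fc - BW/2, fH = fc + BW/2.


BW = 5.4943e+09 * 23.840/100 = 1.309841e+09 Hz
fL = 5.4943e+09 - 1.309841e+09/2 = 4.839e+09 Hz
fH = 5.4943e+09 + 1.309841e+09/2 = 6.149e+09 Hz

BW=1.310e+09 Hz, fL=4.839e+09 Hz, fH=6.149e+09 Hz


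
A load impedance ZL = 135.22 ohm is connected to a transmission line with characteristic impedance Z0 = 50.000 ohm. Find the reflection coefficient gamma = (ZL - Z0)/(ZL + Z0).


gamma = (135.22 - 50.000) / (135.22 + 50.000) = 0.4601

0.4601


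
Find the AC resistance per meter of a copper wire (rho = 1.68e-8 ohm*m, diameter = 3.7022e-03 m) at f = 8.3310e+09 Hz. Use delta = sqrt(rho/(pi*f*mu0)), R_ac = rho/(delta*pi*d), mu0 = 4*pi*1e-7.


delta = sqrt(1.68e-8 / (pi * 8.3310e+09 * 4*pi*1e-7)) = 7.147040e-07 m
R_ac = 1.68e-8 / (7.147040e-07 * pi * 3.7022e-03) = 2.021 ohm/m

2.021 ohm/m


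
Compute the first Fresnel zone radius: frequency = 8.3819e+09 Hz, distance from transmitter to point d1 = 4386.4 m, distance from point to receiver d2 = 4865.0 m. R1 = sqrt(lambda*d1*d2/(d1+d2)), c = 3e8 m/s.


lambda = c / f = 3.0000e+08 / 8.3819e+09 = 0.03579141 m
R1 = sqrt(0.03579141 * 4386.4 * 4865.0 / (4386.4 + 4865.0)) = 9.086 m

9.086 m


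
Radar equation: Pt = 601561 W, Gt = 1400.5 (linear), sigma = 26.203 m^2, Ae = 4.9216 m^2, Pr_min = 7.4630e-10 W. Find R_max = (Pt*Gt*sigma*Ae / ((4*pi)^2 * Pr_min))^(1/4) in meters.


R^4 = 601561*1400.5*26.203*4.9216 / ((4*pi)^2 * 7.4630e-10) = 9.219066e+17
R_max = 9.219066e+17^0.25 = 30986 m

30986 m


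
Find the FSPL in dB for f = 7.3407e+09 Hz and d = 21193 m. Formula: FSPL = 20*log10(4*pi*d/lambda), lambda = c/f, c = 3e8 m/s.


lambda = c / f = 3.0000e+08 / 7.3407e+09 = 0.04086804 m
FSPL = 20 * log10(4*pi*21193/0.04086804) = 136.3 dB

136.3 dB


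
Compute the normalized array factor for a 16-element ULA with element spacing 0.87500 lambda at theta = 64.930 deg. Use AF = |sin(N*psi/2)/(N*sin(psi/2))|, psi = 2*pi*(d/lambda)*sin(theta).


psi = 2*pi*0.87500*sin(64.930 deg) = 4.979845 rad
AF = |sin(16*4.979845/2) / (16*sin(4.979845/2))| = 0.08682

0.08682


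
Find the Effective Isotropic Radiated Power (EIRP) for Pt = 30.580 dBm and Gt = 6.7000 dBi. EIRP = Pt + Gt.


EIRP = Pt + Gt = 30.580 + 6.7000 = 37.28 dBm

37.28 dBm


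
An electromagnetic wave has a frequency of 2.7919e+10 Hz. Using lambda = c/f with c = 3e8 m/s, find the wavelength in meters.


lambda = c / f = 3.0000e+08 / 2.7919e+10 = 0.01075 m

0.01075 m


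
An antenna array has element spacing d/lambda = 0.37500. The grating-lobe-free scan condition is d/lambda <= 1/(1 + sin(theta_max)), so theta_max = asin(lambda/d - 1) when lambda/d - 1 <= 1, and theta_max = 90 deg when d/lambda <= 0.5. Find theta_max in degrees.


lambda/d - 1 = 1/0.37500 - 1 = 1.666667 >= 1
d/lambda <= 0.5, so the array can scan to endfire without grating lobes: theta_max = 90 deg

90 deg


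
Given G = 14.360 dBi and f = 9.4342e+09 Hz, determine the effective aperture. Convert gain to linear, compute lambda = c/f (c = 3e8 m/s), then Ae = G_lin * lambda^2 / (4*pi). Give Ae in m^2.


lambda = c / f = 3.0000e+08 / 9.4342e+09 = 0.03179920 m
G_linear = 10^(14.360/10) = 27.28978
Ae = G_linear * lambda^2 / (4*pi) = 27.28978 * 0.03179920^2 / (4*pi) = 2.196e-03 m^2

2.196e-03 m^2


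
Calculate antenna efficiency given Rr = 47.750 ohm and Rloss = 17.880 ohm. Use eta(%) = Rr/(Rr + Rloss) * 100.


eta = 47.750 / (47.750 + 17.880) * 100 = 72.76%

72.76%


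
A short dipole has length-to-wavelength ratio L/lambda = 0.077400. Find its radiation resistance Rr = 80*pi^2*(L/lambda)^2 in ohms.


Rr = 80 * pi^2 * (0.077400)^2 = 80 * 9.869604 * 5.990760e-03 = 4.730 ohm

4.730 ohm


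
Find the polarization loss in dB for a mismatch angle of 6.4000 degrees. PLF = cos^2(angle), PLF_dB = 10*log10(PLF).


PLF_linear = cos^2(6.4000 deg) = 0.9875747
PLF_dB = 10 * log10(0.9875747) = -0.05430 dB

-0.05430 dB


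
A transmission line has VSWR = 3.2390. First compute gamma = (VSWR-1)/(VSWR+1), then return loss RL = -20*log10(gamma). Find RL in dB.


gamma = (3.2390 - 1) / (3.2390 + 1) = 0.5281906
RL = -20 * log10(0.5281906) = 5.544 dB

5.544 dB


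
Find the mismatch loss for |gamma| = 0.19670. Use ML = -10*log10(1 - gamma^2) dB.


ML = -10 * log10(1 - 0.19670^2) = -10 * log10(0.96130911) = 0.1714 dB

0.1714 dB


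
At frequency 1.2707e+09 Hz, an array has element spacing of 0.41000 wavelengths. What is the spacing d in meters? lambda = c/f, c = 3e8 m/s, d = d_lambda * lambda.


lambda = c / f = 3.0000e+08 / 1.2707e+09 = 0.2360903 m
d = 0.41000 * 0.2360903 = 0.09680 m

0.09680 m


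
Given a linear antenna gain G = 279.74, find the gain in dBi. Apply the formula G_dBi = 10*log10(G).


G_dBi = 10 * log10(279.74) = 24.47 dBi

24.47 dBi


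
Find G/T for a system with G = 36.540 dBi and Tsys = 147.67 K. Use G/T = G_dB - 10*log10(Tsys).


G/T = 36.540 - 10*log10(147.67) = 36.540 - 21.69292 = 14.85 dB/K

14.85 dB/K


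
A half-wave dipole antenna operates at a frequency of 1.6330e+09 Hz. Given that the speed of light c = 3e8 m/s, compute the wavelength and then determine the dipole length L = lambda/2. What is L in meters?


lambda = c / f = 3.0000e+08 / 1.6330e+09 = 0.1837110 m
L = lambda / 2 = 0.1837110 / 2 = 0.09186 m

0.09186 m


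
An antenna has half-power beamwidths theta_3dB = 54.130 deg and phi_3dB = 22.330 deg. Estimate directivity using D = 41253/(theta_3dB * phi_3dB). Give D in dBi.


D_linear = 41253 / (54.130 * 22.330) = 34.12941
D_dBi = 10 * log10(34.12941) = 15.33 dBi

15.33 dBi


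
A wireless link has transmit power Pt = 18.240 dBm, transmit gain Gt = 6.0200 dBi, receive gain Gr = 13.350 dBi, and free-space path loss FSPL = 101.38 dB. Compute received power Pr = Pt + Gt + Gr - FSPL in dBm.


Pr = 18.240 + 6.0200 + 13.350 - 101.38 = -63.77 dBm

-63.77 dBm


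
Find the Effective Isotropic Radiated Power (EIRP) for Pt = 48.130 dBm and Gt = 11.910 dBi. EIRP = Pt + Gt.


EIRP = Pt + Gt = 48.130 + 11.910 = 60.04 dBm

60.04 dBm


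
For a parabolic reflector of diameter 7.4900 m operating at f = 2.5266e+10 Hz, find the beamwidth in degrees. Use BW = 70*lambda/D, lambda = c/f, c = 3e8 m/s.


lambda = c / f = 3.0000e+08 / 2.5266e+10 = 0.01187366 m
BW = 70 * 0.01187366 / 7.4900 = 0.1110 deg

0.1110 deg


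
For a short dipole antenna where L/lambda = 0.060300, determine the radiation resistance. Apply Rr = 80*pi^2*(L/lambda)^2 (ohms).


Rr = 80 * pi^2 * (0.060300)^2 = 80 * 9.869604 * 3.636090e-03 = 2.871 ohm

2.871 ohm


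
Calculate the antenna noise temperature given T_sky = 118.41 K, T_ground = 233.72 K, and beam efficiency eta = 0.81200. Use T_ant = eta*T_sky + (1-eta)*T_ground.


T_ant = 0.81200 * 118.41 + (1 - 0.81200) * 233.72 = 140.1 K

140.1 K


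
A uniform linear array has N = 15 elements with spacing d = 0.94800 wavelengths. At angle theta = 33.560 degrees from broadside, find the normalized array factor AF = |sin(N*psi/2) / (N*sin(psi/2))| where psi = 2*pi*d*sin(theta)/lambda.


psi = 2*pi*0.94800*sin(33.560 deg) = 3.292790 rad
AF = |sin(15*3.292790/2) / (15*sin(3.292790/2))| = 0.02828

0.02828


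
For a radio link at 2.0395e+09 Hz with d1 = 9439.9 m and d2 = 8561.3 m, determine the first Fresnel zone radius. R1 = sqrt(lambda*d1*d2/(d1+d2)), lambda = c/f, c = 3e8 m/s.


lambda = c / f = 3.0000e+08 / 2.0395e+09 = 0.1470949 m
R1 = sqrt(0.1470949 * 9439.9 * 8561.3 / (9439.9 + 8561.3)) = 25.70 m

25.70 m


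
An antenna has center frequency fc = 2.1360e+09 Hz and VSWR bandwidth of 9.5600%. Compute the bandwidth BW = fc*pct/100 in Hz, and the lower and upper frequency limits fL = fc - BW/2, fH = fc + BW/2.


BW = 2.1360e+09 * 9.5600/100 = 2.042016e+08 Hz
fL = 2.1360e+09 - 2.042016e+08/2 = 2.034e+09 Hz
fH = 2.1360e+09 + 2.042016e+08/2 = 2.238e+09 Hz

BW=2.042e+08 Hz, fL=2.034e+09 Hz, fH=2.238e+09 Hz


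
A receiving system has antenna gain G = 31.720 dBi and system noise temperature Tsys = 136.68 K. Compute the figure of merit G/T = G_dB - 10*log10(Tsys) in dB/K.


G/T = 31.720 - 10*log10(136.68) = 31.720 - 21.35705 = 10.36 dB/K

10.36 dB/K


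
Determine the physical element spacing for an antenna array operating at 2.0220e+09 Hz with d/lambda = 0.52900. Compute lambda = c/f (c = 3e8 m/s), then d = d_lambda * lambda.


lambda = c / f = 3.0000e+08 / 2.0220e+09 = 0.1483680 m
d = 0.52900 * 0.1483680 = 0.07849 m

0.07849 m


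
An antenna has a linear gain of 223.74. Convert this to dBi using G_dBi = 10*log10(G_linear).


G_dBi = 10 * log10(223.74) = 23.50 dBi

23.50 dBi


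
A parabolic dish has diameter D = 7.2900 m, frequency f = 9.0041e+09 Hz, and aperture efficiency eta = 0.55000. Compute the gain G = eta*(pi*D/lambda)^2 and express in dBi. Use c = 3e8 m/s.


lambda = c / f = 3.0000e+08 / 9.0041e+09 = 0.03331816 m
G_linear = 0.55000 * (pi * 7.2900 / 0.03331816)^2 = 259869.6
G_dBi = 10 * log10(259869.6) = 54.15 dBi

54.15 dBi


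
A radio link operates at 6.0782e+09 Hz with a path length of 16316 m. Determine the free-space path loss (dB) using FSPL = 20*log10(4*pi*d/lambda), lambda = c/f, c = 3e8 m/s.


lambda = c / f = 3.0000e+08 / 6.0782e+09 = 0.04935672 m
FSPL = 20 * log10(4*pi*16316/0.04935672) = 132.4 dB

132.4 dB


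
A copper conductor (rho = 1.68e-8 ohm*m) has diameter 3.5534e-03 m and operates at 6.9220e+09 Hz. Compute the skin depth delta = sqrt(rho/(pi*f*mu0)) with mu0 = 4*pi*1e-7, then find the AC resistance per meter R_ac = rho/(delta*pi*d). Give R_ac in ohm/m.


delta = sqrt(1.68e-8 / (pi * 6.9220e+09 * 4*pi*1e-7)) = 7.840775e-07 m
R_ac = 1.68e-8 / (7.840775e-07 * pi * 3.5534e-03) = 1.919 ohm/m

1.919 ohm/m


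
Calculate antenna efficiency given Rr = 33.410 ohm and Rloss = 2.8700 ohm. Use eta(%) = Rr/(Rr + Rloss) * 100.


eta = 33.410 / (33.410 + 2.8700) * 100 = 92.09%

92.09%


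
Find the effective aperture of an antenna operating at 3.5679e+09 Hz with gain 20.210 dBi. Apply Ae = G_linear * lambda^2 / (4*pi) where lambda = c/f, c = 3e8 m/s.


lambda = c / f = 3.0000e+08 / 3.5679e+09 = 0.08408307 m
G_linear = 10^(20.210/10) = 104.9542
Ae = G_linear * lambda^2 / (4*pi) = 104.9542 * 0.08408307^2 / (4*pi) = 0.05905 m^2

0.05905 m^2


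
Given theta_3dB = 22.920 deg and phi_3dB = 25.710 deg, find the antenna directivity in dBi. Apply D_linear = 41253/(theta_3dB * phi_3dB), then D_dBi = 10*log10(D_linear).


D_linear = 41253 / (22.920 * 25.710) = 70.00658
D_dBi = 10 * log10(70.00658) = 18.45 dBi

18.45 dBi


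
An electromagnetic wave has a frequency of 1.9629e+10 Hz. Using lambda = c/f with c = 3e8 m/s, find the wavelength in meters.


lambda = c / f = 3.0000e+08 / 1.9629e+10 = 0.01528 m

0.01528 m


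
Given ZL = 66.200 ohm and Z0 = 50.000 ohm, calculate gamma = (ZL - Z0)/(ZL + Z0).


gamma = (66.200 - 50.000) / (66.200 + 50.000) = 0.1394

0.1394


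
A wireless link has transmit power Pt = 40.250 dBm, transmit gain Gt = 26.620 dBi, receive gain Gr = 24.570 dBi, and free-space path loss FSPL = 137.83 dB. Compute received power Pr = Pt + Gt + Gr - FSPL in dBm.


Pr = 40.250 + 26.620 + 24.570 - 137.83 = -46.39 dBm

-46.39 dBm


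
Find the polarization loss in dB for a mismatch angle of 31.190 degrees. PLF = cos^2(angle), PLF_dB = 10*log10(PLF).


PLF_linear = cos^2(31.190 deg) = 0.7318027
PLF_dB = 10 * log10(0.7318027) = -1.356 dB

-1.356 dB


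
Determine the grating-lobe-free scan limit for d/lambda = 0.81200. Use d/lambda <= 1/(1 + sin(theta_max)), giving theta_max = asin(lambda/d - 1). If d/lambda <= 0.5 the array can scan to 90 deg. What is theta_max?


lambda/d - 1 = 1/0.81200 - 1 = 0.2315271
theta_max = asin(0.2315271) = 13.39 deg

13.39 deg


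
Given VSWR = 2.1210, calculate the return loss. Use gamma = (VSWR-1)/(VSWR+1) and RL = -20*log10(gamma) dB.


gamma = (2.1210 - 1) / (2.1210 + 1) = 0.3591798
RL = -20 * log10(0.3591798) = 8.894 dB

8.894 dB


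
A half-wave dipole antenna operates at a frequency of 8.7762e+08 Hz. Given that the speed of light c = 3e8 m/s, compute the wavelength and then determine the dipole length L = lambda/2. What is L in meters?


lambda = c / f = 3.0000e+08 / 8.7762e+08 = 0.3418336 m
L = lambda / 2 = 0.3418336 / 2 = 0.1709 m

0.1709 m


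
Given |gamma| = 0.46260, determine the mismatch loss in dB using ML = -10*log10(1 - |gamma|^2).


ML = -10 * log10(1 - 0.46260^2) = -10 * log10(0.78600124) = 1.046 dB

1.046 dB


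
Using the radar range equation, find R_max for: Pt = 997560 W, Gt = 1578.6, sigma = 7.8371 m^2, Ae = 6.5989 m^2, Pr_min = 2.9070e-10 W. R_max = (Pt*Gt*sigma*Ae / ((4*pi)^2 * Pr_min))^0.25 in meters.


R^4 = 997560*1578.6*7.8371*6.5989 / ((4*pi)^2 * 2.9070e-10) = 1.774080e+18
R_max = 1.774080e+18^0.25 = 36496 m

36496 m


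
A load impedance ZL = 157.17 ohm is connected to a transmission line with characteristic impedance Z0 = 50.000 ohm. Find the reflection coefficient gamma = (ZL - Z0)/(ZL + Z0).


gamma = (157.17 - 50.000) / (157.17 + 50.000) = 0.5173

0.5173


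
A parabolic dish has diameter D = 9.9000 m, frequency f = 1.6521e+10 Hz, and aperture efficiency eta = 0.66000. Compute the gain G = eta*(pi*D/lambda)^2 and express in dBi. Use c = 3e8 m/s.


lambda = c / f = 3.0000e+08 / 1.6521e+10 = 0.01815871 m
G_linear = 0.66000 * (pi * 9.9000 / 0.01815871)^2 = 1.936173e+06
G_dBi = 10 * log10(1.936173e+06) = 62.87 dBi

62.87 dBi


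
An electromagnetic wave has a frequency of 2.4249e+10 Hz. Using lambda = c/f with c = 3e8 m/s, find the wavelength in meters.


lambda = c / f = 3.0000e+08 / 2.4249e+10 = 0.01237 m

0.01237 m


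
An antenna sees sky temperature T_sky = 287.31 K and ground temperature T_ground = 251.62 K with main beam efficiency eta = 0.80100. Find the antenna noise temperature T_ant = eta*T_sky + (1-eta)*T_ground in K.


T_ant = 0.80100 * 287.31 + (1 - 0.80100) * 251.62 = 280.2 K

280.2 K


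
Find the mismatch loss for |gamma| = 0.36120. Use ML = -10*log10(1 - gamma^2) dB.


ML = -10 * log10(1 - 0.36120^2) = -10 * log10(0.86953456) = 0.6071 dB

0.6071 dB


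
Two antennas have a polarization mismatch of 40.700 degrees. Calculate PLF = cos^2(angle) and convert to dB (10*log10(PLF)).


PLF_linear = cos^2(40.700 deg) = 0.5747677
PLF_dB = 10 * log10(0.5747677) = -2.405 dB

-2.405 dB


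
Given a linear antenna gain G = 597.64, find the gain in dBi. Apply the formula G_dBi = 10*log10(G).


G_dBi = 10 * log10(597.64) = 27.76 dBi

27.76 dBi


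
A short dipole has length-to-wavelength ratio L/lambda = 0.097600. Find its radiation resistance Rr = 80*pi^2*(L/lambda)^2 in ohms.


Rr = 80 * pi^2 * (0.097600)^2 = 80 * 9.869604 * 9.525760e-03 = 7.521 ohm

7.521 ohm


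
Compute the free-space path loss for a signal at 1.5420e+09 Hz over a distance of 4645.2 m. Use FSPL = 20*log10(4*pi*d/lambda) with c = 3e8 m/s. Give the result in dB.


lambda = c / f = 3.0000e+08 / 1.5420e+09 = 0.1945525 m
FSPL = 20 * log10(4*pi*4645.2/0.1945525) = 109.5 dB

109.5 dB


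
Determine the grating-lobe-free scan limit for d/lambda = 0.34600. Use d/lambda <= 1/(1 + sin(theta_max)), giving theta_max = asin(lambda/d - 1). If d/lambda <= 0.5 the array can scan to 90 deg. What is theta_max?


lambda/d - 1 = 1/0.34600 - 1 = 1.890173 >= 1
d/lambda <= 0.5, so the array can scan to endfire without grating lobes: theta_max = 90 deg

90 deg


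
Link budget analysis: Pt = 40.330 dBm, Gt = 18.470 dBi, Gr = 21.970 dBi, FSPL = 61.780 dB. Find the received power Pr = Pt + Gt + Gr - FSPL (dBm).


Pr = 40.330 + 18.470 + 21.970 - 61.780 = 18.99 dBm

18.99 dBm


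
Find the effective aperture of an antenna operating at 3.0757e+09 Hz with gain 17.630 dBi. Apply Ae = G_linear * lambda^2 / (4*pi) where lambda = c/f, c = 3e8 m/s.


lambda = c / f = 3.0000e+08 / 3.0757e+09 = 0.09753877 m
G_linear = 10^(17.630/10) = 57.94287
Ae = G_linear * lambda^2 / (4*pi) = 57.94287 * 0.09753877^2 / (4*pi) = 0.04387 m^2

0.04387 m^2


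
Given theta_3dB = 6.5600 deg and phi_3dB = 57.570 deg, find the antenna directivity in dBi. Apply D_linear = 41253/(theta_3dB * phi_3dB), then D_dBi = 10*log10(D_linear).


D_linear = 41253 / (6.5600 * 57.570) = 109.2334
D_dBi = 10 * log10(109.2334) = 20.38 dBi

20.38 dBi


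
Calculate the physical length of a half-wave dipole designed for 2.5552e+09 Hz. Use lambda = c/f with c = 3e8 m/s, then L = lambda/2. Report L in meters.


lambda = c / f = 3.0000e+08 / 2.5552e+09 = 0.1174076 m
L = lambda / 2 = 0.1174076 / 2 = 0.05870 m

0.05870 m


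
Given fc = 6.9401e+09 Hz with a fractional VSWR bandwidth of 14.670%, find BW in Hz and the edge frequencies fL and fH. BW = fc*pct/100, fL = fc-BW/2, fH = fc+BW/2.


BW = 6.9401e+09 * 14.670/100 = 1.018113e+09 Hz
fL = 6.9401e+09 - 1.018113e+09/2 = 6.431e+09 Hz
fH = 6.9401e+09 + 1.018113e+09/2 = 7.449e+09 Hz

BW=1.018e+09 Hz, fL=6.431e+09 Hz, fH=7.449e+09 Hz


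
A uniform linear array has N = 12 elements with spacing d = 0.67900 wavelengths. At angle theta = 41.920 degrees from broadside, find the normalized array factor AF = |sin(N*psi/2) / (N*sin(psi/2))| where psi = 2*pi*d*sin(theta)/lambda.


psi = 2*pi*0.67900*sin(41.920 deg) = 2.850271 rad
AF = |sin(12*2.850271/2) / (12*sin(2.850271/2))| = 0.08291

0.08291


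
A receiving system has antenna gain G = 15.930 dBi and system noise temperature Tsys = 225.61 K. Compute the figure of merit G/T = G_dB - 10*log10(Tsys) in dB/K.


G/T = 15.930 - 10*log10(225.61) = 15.930 - 23.53358 = -7.604 dB/K

-7.604 dB/K


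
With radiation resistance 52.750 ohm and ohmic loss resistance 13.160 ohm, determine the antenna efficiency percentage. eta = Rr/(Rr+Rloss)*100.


eta = 52.750 / (52.750 + 13.160) * 100 = 80.03%

80.03%


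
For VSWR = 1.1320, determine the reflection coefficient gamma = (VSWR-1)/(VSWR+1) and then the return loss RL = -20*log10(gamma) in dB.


gamma = (1.1320 - 1) / (1.1320 + 1) = 0.06191370
RL = -20 * log10(0.06191370) = 24.16 dB

24.16 dB


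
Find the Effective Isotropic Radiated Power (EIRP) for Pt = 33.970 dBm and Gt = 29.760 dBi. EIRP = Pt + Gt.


EIRP = Pt + Gt = 33.970 + 29.760 = 63.73 dBm

63.73 dBm


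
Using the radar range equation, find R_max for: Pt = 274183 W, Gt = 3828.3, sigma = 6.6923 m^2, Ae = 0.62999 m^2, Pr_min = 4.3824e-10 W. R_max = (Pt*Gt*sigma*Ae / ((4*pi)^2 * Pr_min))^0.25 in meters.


R^4 = 274183*3828.3*6.6923*0.62999 / ((4*pi)^2 * 4.3824e-10) = 6.394753e+16
R_max = 6.394753e+16^0.25 = 15902 m

15902 m


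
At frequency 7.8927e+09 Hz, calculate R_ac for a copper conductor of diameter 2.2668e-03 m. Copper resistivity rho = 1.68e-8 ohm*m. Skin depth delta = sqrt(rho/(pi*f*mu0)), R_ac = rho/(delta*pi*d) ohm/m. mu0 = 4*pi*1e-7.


delta = sqrt(1.68e-8 / (pi * 7.8927e+09 * 4*pi*1e-7)) = 7.342805e-07 m
R_ac = 1.68e-8 / (7.342805e-07 * pi * 2.2668e-03) = 3.213 ohm/m

3.213 ohm/m


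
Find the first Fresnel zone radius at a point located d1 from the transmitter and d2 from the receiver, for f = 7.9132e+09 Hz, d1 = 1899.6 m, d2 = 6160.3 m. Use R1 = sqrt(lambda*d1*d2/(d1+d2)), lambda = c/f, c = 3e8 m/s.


lambda = c / f = 3.0000e+08 / 7.9132e+09 = 0.03791134 m
R1 = sqrt(0.03791134 * 1899.6 * 6160.3 / (1899.6 + 6160.3)) = 7.419 m

7.419 m


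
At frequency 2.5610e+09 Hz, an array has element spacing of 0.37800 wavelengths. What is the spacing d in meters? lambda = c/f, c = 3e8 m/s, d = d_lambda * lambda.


lambda = c / f = 3.0000e+08 / 2.5610e+09 = 0.1171417 m
d = 0.37800 * 0.1171417 = 0.04428 m

0.04428 m


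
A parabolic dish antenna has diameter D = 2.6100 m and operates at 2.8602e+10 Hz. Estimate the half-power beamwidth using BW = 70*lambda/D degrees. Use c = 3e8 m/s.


lambda = c / f = 3.0000e+08 / 2.8602e+10 = 0.01048878 m
BW = 70 * 0.01048878 / 2.6100 = 0.2813 deg

0.2813 deg


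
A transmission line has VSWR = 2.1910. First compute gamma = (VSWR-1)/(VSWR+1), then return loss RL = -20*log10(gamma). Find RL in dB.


gamma = (2.1910 - 1) / (2.1910 + 1) = 0.3732372
RL = -20 * log10(0.3732372) = 8.560 dB

8.560 dB


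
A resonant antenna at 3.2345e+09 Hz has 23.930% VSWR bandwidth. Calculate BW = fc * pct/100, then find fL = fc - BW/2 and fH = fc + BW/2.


BW = 3.2345e+09 * 23.930/100 = 7.740158e+08 Hz
fL = 3.2345e+09 - 7.740158e+08/2 = 2.847e+09 Hz
fH = 3.2345e+09 + 7.740158e+08/2 = 3.622e+09 Hz

BW=7.740e+08 Hz, fL=2.847e+09 Hz, fH=3.622e+09 Hz


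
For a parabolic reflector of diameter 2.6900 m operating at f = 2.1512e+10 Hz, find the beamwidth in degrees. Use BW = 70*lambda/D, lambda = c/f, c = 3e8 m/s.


lambda = c / f = 3.0000e+08 / 2.1512e+10 = 0.01394570 m
BW = 70 * 0.01394570 / 2.6900 = 0.3629 deg

0.3629 deg


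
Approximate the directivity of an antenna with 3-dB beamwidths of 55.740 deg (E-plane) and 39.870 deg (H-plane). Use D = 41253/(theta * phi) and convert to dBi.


D_linear = 41253 / (55.740 * 39.870) = 18.56275
D_dBi = 10 * log10(18.56275) = 12.69 dBi

12.69 dBi


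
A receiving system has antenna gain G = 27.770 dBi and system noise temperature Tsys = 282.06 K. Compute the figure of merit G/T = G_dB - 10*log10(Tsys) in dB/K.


G/T = 27.770 - 10*log10(282.06) = 27.770 - 24.50342 = 3.267 dB/K

3.267 dB/K


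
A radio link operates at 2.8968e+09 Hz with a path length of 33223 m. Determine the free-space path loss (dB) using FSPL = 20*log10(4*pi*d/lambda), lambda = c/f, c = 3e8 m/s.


lambda = c / f = 3.0000e+08 / 2.8968e+09 = 0.1035626 m
FSPL = 20 * log10(4*pi*33223/0.1035626) = 132.1 dB

132.1 dB


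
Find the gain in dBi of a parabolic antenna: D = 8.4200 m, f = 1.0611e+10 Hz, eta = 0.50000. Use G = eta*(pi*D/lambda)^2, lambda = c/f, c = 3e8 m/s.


lambda = c / f = 3.0000e+08 / 1.0611e+10 = 0.02827255 m
G_linear = 0.50000 * (pi * 8.4200 / 0.02827255)^2 = 437687.3
G_dBi = 10 * log10(437687.3) = 56.41 dBi

56.41 dBi


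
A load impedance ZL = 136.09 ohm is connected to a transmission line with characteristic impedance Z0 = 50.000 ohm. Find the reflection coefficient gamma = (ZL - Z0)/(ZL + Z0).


gamma = (136.09 - 50.000) / (136.09 + 50.000) = 0.4626

0.4626


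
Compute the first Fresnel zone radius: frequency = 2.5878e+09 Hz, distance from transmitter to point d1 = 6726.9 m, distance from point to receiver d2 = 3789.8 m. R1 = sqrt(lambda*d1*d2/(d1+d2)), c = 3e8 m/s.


lambda = c / f = 3.0000e+08 / 2.5878e+09 = 0.1159286 m
R1 = sqrt(0.1159286 * 6726.9 * 3789.8 / (6726.9 + 3789.8)) = 16.76 m

16.76 m


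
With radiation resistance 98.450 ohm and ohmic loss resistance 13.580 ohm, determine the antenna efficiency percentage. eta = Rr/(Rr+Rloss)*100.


eta = 98.450 / (98.450 + 13.580) * 100 = 87.88%

87.88%


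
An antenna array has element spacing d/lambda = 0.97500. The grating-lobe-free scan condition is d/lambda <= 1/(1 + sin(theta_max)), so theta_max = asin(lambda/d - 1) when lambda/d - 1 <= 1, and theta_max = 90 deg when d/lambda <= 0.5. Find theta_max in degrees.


lambda/d - 1 = 1/0.97500 - 1 = 0.02564103
theta_max = asin(0.02564103) = 1.469 deg

1.469 deg


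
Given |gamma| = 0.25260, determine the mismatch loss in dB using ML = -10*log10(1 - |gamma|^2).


ML = -10 * log10(1 - 0.25260^2) = -10 * log10(0.93619324) = 0.2863 dB

0.2863 dB


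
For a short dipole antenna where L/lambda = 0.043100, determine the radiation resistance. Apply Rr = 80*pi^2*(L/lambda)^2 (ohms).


Rr = 80 * pi^2 * (0.043100)^2 = 80 * 9.869604 * 1.857610e-03 = 1.467 ohm

1.467 ohm


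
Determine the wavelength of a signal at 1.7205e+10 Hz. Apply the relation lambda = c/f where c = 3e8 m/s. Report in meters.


lambda = c / f = 3.0000e+08 / 1.7205e+10 = 0.01744 m

0.01744 m


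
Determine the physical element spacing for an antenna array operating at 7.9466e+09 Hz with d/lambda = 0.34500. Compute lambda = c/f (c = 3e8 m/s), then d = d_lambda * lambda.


lambda = c / f = 3.0000e+08 / 7.9466e+09 = 0.03775199 m
d = 0.34500 * 0.03775199 = 0.01302 m

0.01302 m


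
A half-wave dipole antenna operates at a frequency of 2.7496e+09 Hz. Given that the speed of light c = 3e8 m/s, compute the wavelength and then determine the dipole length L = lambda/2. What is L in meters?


lambda = c / f = 3.0000e+08 / 2.7496e+09 = 0.1091068 m
L = lambda / 2 = 0.1091068 / 2 = 0.05455 m

0.05455 m


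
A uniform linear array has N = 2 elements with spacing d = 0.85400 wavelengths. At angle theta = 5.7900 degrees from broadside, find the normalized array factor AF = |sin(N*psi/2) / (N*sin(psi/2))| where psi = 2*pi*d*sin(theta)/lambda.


psi = 2*pi*0.85400*sin(5.7900 deg) = 0.5413202 rad
AF = |sin(2*0.5413202/2) / (2*sin(0.5413202/2))| = 0.9636

0.9636


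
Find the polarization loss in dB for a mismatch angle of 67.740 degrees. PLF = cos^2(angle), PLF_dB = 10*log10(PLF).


PLF_linear = cos^2(67.740 deg) = 0.1434971
PLF_dB = 10 * log10(0.1434971) = -8.432 dB

-8.432 dB


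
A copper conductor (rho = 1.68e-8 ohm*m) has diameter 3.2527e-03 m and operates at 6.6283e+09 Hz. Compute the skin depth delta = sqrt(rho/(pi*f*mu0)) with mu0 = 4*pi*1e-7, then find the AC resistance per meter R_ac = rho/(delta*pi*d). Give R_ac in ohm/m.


delta = sqrt(1.68e-8 / (pi * 6.6283e+09 * 4*pi*1e-7)) = 8.012604e-07 m
R_ac = 1.68e-8 / (8.012604e-07 * pi * 3.2527e-03) = 2.052 ohm/m

2.052 ohm/m


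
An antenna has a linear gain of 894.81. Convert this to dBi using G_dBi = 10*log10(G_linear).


G_dBi = 10 * log10(894.81) = 29.52 dBi

29.52 dBi


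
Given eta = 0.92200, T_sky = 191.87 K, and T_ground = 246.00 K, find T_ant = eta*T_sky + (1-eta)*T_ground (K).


T_ant = 0.92200 * 191.87 + (1 - 0.92200) * 246.00 = 196.1 K

196.1 K


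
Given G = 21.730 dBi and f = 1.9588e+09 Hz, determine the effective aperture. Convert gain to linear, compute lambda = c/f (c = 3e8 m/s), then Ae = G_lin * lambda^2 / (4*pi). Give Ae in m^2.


lambda = c / f = 3.0000e+08 / 1.9588e+09 = 0.1531550 m
G_linear = 10^(21.730/10) = 148.9361
Ae = G_linear * lambda^2 / (4*pi) = 148.9361 * 0.1531550^2 / (4*pi) = 0.2780 m^2

0.2780 m^2


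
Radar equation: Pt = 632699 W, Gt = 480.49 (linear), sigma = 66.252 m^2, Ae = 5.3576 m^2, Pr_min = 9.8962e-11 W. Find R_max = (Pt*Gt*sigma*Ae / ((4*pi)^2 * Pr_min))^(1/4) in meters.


R^4 = 632699*480.49*66.252*5.3576 / ((4*pi)^2 * 9.8962e-11) = 6.904983e+18
R_max = 6.904983e+18^0.25 = 51261 m

51261 m


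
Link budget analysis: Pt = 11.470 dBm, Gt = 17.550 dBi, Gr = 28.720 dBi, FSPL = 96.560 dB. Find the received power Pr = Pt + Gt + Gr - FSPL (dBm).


Pr = 11.470 + 17.550 + 28.720 - 96.560 = -38.82 dBm

-38.82 dBm
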